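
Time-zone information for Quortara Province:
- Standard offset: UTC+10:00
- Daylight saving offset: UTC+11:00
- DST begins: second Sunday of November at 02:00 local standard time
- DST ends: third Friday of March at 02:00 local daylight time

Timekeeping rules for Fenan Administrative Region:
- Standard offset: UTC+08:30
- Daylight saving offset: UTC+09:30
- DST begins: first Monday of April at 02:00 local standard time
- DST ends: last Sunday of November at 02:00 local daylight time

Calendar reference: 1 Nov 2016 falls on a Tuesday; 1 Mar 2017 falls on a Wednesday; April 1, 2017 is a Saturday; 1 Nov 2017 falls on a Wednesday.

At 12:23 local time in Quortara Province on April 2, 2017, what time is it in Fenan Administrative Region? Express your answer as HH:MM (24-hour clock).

10:53

1 November 2016 is a Tuesday, so the first Sunday is November 6 and the second is November 13.
1 March 2017 is a Wednesday, so the first Friday is March 3 and the third is March 17.
Daylight saving runs 13 November 2016 – 17 March 2017; April 2, 2017 is outside that window, so Quortara Province is on standard time at UTC+10:00.
12:23 Quortara Province − 10h = 02:23 UTC.
1 April 2017 is a Saturday, so the first Monday is April 3.
1 November 2017 is a Wednesday, so Sundays fall on 5, 12, 19, 26; the last is November 26.
At the standard offset (UTC+08:30), 02:23 UTC + 8h30m = 10:53 Fenan Administrative Region standard time.
The standard-time date in Fenan Administrative Region, April 2, 2017, is outside the daylight-saving period (3 April – 26 November), so Fenan Administrative Region is on standard time, UTC+08:30.
02:23 UTC + 8h30m = 10:53 Fenan Administrative Region.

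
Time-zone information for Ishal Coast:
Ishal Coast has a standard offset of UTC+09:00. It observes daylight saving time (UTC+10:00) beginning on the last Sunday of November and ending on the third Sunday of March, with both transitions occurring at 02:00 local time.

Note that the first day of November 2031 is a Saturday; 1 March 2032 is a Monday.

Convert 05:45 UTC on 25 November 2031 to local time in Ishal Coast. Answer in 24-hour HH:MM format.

1 November 2031 is a Saturday, so Sundays fall on 2, 9, 16, 23, 30; the last is November 30.
1 March 2032 is a Monday, so the first Sunday is March 7 and the third is March 21.
At the standard offset (UTC+09:00), 05:45 UTC + 9h = 14:45 Ishal Coast standard time.
Daylight saving runs 30 November 2031 – 21 March 2032; the standard-time date in Ishal Coast, 25 November 2031, is outside that window, so Ishal Coast is on standard time at UTC+09:00.
05:45 UTC + 9h = 14:45 local.

14:45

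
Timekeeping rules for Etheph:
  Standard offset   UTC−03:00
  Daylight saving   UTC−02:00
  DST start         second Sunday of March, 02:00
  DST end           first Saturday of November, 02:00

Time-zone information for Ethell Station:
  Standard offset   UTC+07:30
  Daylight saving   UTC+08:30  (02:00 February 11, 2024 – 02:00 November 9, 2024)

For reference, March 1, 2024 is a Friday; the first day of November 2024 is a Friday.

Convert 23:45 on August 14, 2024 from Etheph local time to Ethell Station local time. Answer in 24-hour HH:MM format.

10:15

1 March 2024 is a Friday, so the first Sunday is March 3 and the second is March 10.
1 November 2024 is a Friday, so the first Saturday is November 2.
Daylight saving runs 10 March – 2 November; August 14, 2024 is inside that window, so Etheph is at UTC−02:00.
23:45 Etheph + 2h = 01:45 UTC (rolling into the next day, 15 August 2024).
At the standard offset (UTC+07:30), 01:45 UTC + 7h30m = 09:15 Ethell Station standard time.
The standard-time date in Ethell Station, August 15, 2024, lies within the daylight-saving period (11 February – 9 November), so Ethell Station is on daylight time, UTC+08:30.
01:45 UTC + 8h30m = 10:15 Ethell Station.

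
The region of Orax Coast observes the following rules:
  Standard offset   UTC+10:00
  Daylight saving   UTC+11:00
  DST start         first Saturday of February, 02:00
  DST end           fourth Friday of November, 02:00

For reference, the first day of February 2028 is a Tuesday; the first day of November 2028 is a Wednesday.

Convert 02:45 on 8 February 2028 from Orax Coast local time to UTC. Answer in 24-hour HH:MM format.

1 February 2028 is a Tuesday, so the first Saturday is February 5.
1 November 2028 is a Wednesday, so the first Friday is November 3 and the fourth is November 24.
Daylight saving runs 5 February – 24 November; 8 February 2028 is inside that window, so Orax Coast is at UTC+11:00.
02:45 local − 11h = 15:45 UTC (rolling into the previous day, 7 February 2028).

15:45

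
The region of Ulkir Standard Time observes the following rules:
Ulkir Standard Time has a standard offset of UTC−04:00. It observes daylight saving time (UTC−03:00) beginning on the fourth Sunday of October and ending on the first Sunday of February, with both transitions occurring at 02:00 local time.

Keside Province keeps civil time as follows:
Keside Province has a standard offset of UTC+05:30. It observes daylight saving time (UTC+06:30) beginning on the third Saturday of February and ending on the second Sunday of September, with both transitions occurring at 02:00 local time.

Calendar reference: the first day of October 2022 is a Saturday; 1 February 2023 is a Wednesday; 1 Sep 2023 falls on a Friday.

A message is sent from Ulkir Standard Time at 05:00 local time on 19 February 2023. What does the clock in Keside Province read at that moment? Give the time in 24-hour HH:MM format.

1 October 2022 is a Saturday, so the first Sunday is October 2 and the fourth is October 23.
1 February 2023 is a Wednesday, so the first Sunday is February 5.
Daylight saving runs 23 October 2022 – 5 February 2023; 19 February 2023 is outside that window, so Ulkir Standard Time is on standard time at UTC−04:00.
05:00 Ulkir Standard Time + 4h = 09:00 UTC.
1 February 2023 is a Wednesday, so the first Saturday is February 4 and the third is February 18.
1 September 2023 is a Friday, so the first Sunday is September 3 and the second is September 10.
At the standard offset (UTC+05:30), 09:00 UTC + 5h30m = 14:30 Keside Province standard time.
The standard-time date in Keside Province, 19 February 2023, lies within the daylight-saving period (18 February – 10 September), so Keside Province is on daylight time, UTC+06:30.
09:00 UTC + 6h30m = 15:30 Keside Province.

15:30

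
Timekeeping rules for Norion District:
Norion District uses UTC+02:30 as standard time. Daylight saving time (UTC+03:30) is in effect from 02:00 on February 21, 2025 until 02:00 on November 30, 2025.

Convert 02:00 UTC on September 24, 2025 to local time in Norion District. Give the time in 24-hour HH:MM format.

05:30

At the standard offset (UTC+02:30), 02:00 UTC + 2h30m = 04:30 Norion District standard time.
The standard-time date in Norion District, September 24, 2025, lies within the daylight-saving period (21 February – 30 November), so Norion District is on daylight time, UTC+03:30.
02:00 UTC + 3h30m = 05:30 local.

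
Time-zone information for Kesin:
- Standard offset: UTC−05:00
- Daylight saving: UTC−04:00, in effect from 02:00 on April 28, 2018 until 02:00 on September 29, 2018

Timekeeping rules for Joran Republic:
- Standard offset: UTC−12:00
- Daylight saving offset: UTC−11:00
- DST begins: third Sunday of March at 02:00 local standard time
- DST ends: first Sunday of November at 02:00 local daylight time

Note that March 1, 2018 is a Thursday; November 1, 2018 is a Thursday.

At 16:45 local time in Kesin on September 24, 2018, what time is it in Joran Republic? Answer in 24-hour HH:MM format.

Daylight saving runs 28 April – 29 September; September 24, 2018 is inside that window, so Kesin is at UTC−04:00.
16:45 Kesin + 4h = 20:45 UTC.
1 March 2018 is a Thursday, so the first Sunday is March 4 and the third is March 18.
1 November 2018 is a Thursday, so the first Sunday is November 4.
At the standard offset (UTC−12:00), 20:45 UTC − 12h = 08:45 Joran Republic standard time.
Daylight saving runs 18 March – 4 November; the standard-time date in Joran Republic, September 24, 2018, is inside that window, so Joran Republic is at UTC−11:00.
20:45 UTC − 11h = 09:45 Joran Republic.

09:45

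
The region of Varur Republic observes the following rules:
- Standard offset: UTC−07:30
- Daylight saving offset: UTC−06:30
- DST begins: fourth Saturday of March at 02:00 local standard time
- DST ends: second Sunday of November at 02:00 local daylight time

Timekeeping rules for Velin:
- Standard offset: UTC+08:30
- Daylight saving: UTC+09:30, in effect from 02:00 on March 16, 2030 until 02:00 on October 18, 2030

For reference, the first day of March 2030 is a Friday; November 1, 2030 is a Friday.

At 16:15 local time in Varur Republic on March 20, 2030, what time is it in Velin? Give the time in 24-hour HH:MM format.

1 March 2030 is a Friday, so the first Saturday is March 2 and the fourth is March 23.
1 November 2030 is a Friday, so the first Sunday is November 3 and the second is November 10.
Daylight saving runs 23 March – 10 November; March 20, 2030 is outside that window, so Varur Republic is on standard time at UTC−07:30.
16:15 Varur Republic + 7h30m = 23:45 UTC.
At the standard offset (UTC+08:30), 23:45 UTC + 8h30m = 08:15 Velin standard time (rolling into the next day, 21 March 2030).
The standard-time date in Velin, March 21, 2030, lies within the daylight-saving period (16 March – 18 October), so Velin is on daylight time, UTC+09:30.
23:45 UTC + 9h30m = 09:15 Velin (rolling into the next day, 21 March 2030).

09:15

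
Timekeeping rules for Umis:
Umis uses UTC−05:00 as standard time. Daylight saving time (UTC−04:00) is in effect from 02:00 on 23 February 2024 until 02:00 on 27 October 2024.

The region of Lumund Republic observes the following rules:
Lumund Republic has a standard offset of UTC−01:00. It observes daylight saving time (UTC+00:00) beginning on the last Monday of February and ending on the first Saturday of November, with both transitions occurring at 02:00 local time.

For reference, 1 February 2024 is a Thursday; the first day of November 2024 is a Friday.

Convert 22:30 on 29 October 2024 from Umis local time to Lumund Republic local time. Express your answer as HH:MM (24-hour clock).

29 October 2024 is outside the daylight-saving period (23 February – 27 October), so Umis is on standard time, UTC−05:00.
22:30 Umis + 5h = 03:30 UTC (rolling into the next day, 30 October 2024).
1 February 2024 is a Thursday, so Mondays fall on 5, 12, 19, 26; the last is February 26.
1 November 2024 is a Friday, so the first Saturday is November 2.
At the standard offset (UTC−01:00), 03:30 UTC − 1h = 02:30 Lumund Republic standard time.
The standard-time date in Lumund Republic, 30 October 2024, falls between 26 February and 2 November, so daylight saving is in effect and Lumund Republic is at UTC+00:00.
03:30 UTC + 0h = 03:30 Lumund Republic.

03:30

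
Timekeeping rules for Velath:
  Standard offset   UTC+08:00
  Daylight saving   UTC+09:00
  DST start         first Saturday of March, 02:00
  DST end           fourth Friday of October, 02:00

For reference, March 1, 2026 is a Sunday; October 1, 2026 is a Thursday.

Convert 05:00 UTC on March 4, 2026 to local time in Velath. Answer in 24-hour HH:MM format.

1 March 2026 is a Sunday, so the first Saturday is March 7.
1 October 2026 is a Thursday, so the first Friday is October 2 and the fourth is October 23.
At the standard offset (UTC+08:00), 05:00 UTC + 8h = 13:00 Velath standard time.
The standard-time date in Velath, March 4, 2026, is outside the daylight-saving period (7 March – 23 October), so Velath is on standard time, UTC+08:00.
05:00 UTC + 8h = 13:00 local.

13:00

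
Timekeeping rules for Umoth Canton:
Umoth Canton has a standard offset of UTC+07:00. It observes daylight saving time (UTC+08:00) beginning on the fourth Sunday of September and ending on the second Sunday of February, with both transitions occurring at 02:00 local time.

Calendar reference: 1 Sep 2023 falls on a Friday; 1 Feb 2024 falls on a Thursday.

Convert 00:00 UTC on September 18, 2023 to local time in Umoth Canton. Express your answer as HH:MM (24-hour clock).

1 September 2023 is a Friday, so the first Sunday is September 3 and the fourth is September 24.
1 February 2024 is a Thursday, so the first Sunday is February 4 and the second is February 11.
At the standard offset (UTC+07:00), 00:00 UTC + 7h = 07:00 Umoth Canton standard time.
The standard-time date in Umoth Canton, September 18, 2023, does not fall between 24 September 2023 and 11 February 2024, so daylight saving is not in effect and Umoth Canton is at UTC+07:00.
00:00 UTC + 7h = 07:00 local.

07:00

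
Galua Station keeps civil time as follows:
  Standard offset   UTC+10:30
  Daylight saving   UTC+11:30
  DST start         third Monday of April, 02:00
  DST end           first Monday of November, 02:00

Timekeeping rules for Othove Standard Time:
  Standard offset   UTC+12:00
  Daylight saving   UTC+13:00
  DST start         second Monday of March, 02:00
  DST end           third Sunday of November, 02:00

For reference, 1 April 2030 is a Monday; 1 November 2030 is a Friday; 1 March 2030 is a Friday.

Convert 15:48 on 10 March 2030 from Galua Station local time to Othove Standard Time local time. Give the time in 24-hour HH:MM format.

1 April 2030 is a Monday, so the first Monday is April 1 and the third is April 15.
1 November 2030 is a Friday, so the first Monday is November 4.
10 March 2030 is outside the daylight-saving period (15 April – 4 November), so Galua Station is on standard time, UTC+10:30.
15:48 Galua Station − 10h30m = 05:18 UTC.
1 March 2030 is a Friday, so the first Monday is March 4 and the second is March 11.
1 November 2030 is a Friday, so the first Sunday is November 3 and the third is November 17.
At the standard offset (UTC+12:00), 05:18 UTC + 12h = 17:18 Othove Standard Time standard time.
The standard-time date in Othove Standard Time, 10 March 2030, is outside the daylight-saving period (11 March – 17 November), so Othove Standard Time is on standard time, UTC+12:00.
05:18 UTC + 12h = 17:18 Othove Standard Time.

17:18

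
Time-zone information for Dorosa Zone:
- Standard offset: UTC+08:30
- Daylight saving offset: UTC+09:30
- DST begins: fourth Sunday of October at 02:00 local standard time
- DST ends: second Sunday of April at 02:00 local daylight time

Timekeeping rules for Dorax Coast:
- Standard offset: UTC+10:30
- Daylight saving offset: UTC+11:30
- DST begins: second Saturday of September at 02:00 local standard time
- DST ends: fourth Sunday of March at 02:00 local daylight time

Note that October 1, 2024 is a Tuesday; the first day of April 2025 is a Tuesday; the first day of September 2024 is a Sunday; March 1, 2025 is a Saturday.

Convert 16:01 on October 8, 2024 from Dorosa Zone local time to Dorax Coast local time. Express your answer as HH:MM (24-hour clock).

1 October 2024 is a Tuesday, so the first Sunday is October 6 and the fourth is October 27.
1 April 2025 is a Tuesday, so the first Sunday is April 6 and the second is April 13.
October 8, 2024 is outside the daylight-saving period (27 October 2024 – 13 April 2025), so Dorosa Zone is on standard time, UTC+08:30.
16:01 Dorosa Zone − 8h30m = 07:31 UTC.
1 September 2024 is a Sunday, so the first Saturday is September 7 and the second is September 14.
1 March 2025 is a Saturday, so the first Sunday is March 2 and the fourth is March 23.
At the standard offset (UTC+10:30), 07:31 UTC + 10h30m = 18:01 Dorax Coast standard time.
Daylight saving runs 14 September 2024 – 23 March 2025; the standard-time date in Dorax Coast, October 8, 2024, is inside that window, so Dorax Coast is at UTC+11:30.
07:31 UTC + 11h30m = 19:01 Dorax Coast.

19:01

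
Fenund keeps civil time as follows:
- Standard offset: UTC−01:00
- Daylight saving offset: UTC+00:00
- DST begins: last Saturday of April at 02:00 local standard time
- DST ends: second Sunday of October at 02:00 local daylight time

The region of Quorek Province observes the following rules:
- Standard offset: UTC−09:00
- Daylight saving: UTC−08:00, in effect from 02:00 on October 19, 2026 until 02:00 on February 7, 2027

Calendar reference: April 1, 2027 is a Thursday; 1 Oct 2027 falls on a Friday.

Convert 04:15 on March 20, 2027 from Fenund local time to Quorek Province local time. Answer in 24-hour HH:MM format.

1 April 2027 is a Thursday, so Saturdays fall on 3, 10, 17, 24; the last is April 24.
1 October 2027 is a Friday, so the first Sunday is October 3 and the second is October 10.
March 20, 2027 is outside the daylight-saving period (24 April – 10 October), so Fenund is on standard time, UTC−01:00.
04:15 Fenund + 1h = 05:15 UTC.
At the standard offset (UTC−09:00), 05:15 UTC − 9h = 20:15 Quorek Province standard time (rolling into the previous day, 19 March 2027).
Daylight saving runs 19 October 2026 – 7 February 2027; the standard-time date in Quorek Province, March 19, 2027, is outside that window, so Quorek Province is on standard time at UTC−09:00.
05:15 UTC − 9h = 20:15 Quorek Province (rolling into the previous day, 19 March 2027).

20:15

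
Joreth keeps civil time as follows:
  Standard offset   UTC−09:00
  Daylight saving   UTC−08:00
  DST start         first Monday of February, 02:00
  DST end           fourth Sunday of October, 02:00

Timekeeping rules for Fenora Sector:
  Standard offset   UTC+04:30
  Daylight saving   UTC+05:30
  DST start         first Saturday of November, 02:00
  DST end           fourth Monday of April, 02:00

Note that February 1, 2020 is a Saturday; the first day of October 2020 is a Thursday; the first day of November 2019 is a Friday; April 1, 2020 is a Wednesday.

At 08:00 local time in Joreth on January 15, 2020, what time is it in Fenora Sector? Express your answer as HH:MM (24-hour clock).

1 February 2020 is a Saturday, so the first Monday is February 3.
1 October 2020 is a Thursday, so the first Sunday is October 4 and the fourth is October 25.
January 15, 2020 does not fall between 3 February and 25 October, so daylight saving is not in effect and Joreth is at UTC−09:00.
08:00 Joreth + 9h = 17:00 UTC.
1 November 2019 is a Friday, so the first Saturday is November 2.
1 April 2020 is a Wednesday, so the first Monday is April 6 and the fourth is April 27.
At the standard offset (UTC+04:30), 17:00 UTC + 4h30m = 21:30 Fenora Sector standard time.
The standard-time date in Fenora Sector, January 15, 2020, falls between 2 November 2019 and 27 April 2020, so daylight saving is in effect and Fenora Sector is at UTC+05:30.
17:00 UTC + 5h30m = 22:30 Fenora Sector.

22:30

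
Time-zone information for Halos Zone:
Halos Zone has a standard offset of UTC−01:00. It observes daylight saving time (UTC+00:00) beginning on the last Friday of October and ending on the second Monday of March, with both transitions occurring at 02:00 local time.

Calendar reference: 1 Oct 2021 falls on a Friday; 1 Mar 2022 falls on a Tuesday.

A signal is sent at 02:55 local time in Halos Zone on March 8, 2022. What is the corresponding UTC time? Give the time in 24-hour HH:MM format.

02:55

1 October 2021 is a Friday, so Fridays fall on 1, 8, 15, 22, 29; the last is October 29.
1 March 2022 is a Tuesday, so the first Monday is March 7 and the second is March 14.
March 8, 2022 falls between 29 October 2021 and 14 March 2022, so daylight saving is in effect and Halos Zone is at UTC+00:00.
02:55 local − 0h = 02:55 UTC.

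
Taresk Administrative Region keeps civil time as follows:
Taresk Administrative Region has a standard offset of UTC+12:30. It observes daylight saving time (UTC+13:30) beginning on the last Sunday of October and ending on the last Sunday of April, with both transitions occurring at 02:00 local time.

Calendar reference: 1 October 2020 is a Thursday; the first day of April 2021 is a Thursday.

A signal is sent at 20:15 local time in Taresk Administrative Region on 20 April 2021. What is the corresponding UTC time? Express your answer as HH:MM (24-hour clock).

1 October 2020 is a Thursday, so Sundays fall on 4, 11, 18, 25; the last is October 25.
1 April 2021 is a Thursday, so Sundays fall on 4, 11, 18, 25; the last is April 25.
Daylight saving runs 25 October 2020 – 25 April 2021; 20 April 2021 is inside that window, so Taresk Administrative Region is at UTC+13:30.
20:15 local − 13h30m = 06:45 UTC.

06:45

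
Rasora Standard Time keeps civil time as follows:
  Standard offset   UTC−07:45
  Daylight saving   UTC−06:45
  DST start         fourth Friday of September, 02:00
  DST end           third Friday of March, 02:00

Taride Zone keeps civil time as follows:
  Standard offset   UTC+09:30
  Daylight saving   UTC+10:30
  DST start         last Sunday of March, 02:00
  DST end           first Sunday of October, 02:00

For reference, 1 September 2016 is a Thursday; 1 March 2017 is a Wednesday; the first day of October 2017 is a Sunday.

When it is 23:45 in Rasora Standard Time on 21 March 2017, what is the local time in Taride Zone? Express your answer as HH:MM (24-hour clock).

17:00

1 September 2016 is a Thursday, so the first Friday is September 2 and the fourth is September 23.
1 March 2017 is a Wednesday, so the first Friday is March 3 and the third is March 17.
21 March 2017 is outside the daylight-saving period (23 September 2016 – 17 March 2017), so Rasora Standard Time is on standard time, UTC−07:45.
23:45 Rasora Standard Time + 7h45m = 07:30 UTC (rolling into the next day, 22 March 2017).
1 March 2017 is a Wednesday, so Sundays fall on 5, 12, 19, 26; the last is March 26.
1 October 2017 is a Sunday, so the first Sunday is October 1.
At the standard offset (UTC+09:30), 07:30 UTC + 9h30m = 17:00 Taride Zone standard time.
Daylight saving runs 26 March – 1 October; the standard-time date in Taride Zone, 22 March 2017, is outside that window, so Taride Zone is on standard time at UTC+09:30.
07:30 UTC + 9h30m = 17:00 Taride Zone.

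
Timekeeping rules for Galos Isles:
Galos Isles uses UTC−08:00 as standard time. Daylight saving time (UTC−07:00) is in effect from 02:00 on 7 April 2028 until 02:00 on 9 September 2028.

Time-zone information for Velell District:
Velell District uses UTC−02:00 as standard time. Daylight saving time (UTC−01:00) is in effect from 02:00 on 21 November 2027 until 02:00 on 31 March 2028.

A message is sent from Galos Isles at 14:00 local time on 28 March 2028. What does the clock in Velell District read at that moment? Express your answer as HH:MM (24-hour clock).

21:00

Daylight saving runs 7 April – 9 September; 28 March 2028 is outside that window, so Galos Isles is on standard time at UTC−08:00.
14:00 Galos Isles + 8h = 22:00 UTC.
At the standard offset (UTC−02:00), 22:00 UTC − 2h = 20:00 Velell District standard time.
Daylight saving runs 21 November 2027 – 31 March 2028; the standard-time date in Velell District, 28 March 2028, is inside that window, so Velell District is at UTC−01:00.
22:00 UTC − 1h = 21:00 Velell District.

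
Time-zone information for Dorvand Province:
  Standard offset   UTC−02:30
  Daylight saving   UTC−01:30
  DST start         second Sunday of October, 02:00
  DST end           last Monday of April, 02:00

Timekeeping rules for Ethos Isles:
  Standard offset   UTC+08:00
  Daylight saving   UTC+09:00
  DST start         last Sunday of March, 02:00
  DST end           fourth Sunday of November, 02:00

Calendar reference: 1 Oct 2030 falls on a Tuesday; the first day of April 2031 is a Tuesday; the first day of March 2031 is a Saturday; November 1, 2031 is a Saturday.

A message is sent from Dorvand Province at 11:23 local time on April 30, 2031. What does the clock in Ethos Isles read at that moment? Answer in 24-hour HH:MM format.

22:53

1 October 2030 is a Tuesday, so the first Sunday is October 6 and the second is October 13.
1 April 2031 is a Tuesday, so Mondays fall on 7, 14, 21, 28; the last is April 28.
April 30, 2031 is outside the daylight-saving period (13 October 2030 – 28 April 2031), so Dorvand Province is on standard time, UTC−02:30.
11:23 Dorvand Province + 2h30m = 13:53 UTC.
1 March 2031 is a Saturday, so Sundays fall on 2, 9, 16, 23, 30; the last is March 30.
1 November 2031 is a Saturday, so the first Sunday is November 2 and the fourth is November 23.
At the standard offset (UTC+08:00), 13:53 UTC + 8h = 21:53 Ethos Isles standard time.
The standard-time date in Ethos Isles, April 30, 2031, falls between 30 March and 23 November, so daylight saving is in effect and Ethos Isles is at UTC+09:00.
13:53 UTC + 9h = 22:53 Ethos Isles.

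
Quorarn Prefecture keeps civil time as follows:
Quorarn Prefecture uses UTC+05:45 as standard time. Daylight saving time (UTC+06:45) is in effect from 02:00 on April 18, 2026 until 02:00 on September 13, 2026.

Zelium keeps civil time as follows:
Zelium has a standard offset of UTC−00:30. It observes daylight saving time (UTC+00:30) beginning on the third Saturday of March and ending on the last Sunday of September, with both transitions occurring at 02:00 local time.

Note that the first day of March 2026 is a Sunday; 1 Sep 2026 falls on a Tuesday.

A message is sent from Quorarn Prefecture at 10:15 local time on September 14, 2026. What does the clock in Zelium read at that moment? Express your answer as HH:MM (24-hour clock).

05:00

Daylight saving runs 18 April – 13 September; September 14, 2026 is outside that window, so Quorarn Prefecture is on standard time at UTC+05:45.
10:15 Quorarn Prefecture − 5h45m = 04:30 UTC.
1 March 2026 is a Sunday, so the first Saturday is March 7 and the third is March 21.
1 September 2026 is a Tuesday, so Sundays fall on 6, 13, 20, 27; the last is September 27.
At the standard offset (UTC−00:30), 04:30 UTC − 0h30m = 04:00 Zelium standard time.
The standard-time date in Zelium, September 14, 2026, falls between 21 March and 27 September, so daylight saving is in effect and Zelium is at UTC+00:30.
04:30 UTC + 0h30m = 05:00 Zelium.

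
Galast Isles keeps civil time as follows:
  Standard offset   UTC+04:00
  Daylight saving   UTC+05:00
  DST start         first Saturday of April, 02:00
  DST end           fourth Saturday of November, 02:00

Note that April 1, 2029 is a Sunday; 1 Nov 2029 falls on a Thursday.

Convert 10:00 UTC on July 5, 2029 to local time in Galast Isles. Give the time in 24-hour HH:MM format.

15:00

1 April 2029 is a Sunday, so the first Saturday is April 7.
1 November 2029 is a Thursday, so the first Saturday is November 3 and the fourth is November 24.
At the standard offset (UTC+04:00), 10:00 UTC + 4h = 14:00 Galast Isles standard time.
The standard-time date in Galast Isles, July 5, 2029, lies within the daylight-saving period (7 April – 24 November), so Galast Isles is on daylight time, UTC+05:00.
10:00 UTC + 5h = 15:00 local.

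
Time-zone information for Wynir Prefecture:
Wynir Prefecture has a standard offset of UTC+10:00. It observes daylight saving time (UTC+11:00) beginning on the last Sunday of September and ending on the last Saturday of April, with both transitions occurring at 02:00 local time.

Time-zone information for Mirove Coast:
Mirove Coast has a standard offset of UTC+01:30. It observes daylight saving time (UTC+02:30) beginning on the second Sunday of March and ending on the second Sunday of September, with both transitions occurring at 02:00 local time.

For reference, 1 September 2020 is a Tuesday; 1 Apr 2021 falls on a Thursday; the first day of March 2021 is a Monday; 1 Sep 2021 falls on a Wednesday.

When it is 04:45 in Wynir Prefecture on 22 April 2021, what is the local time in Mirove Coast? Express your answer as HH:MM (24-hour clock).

1 September 2020 is a Tuesday, so Sundays fall on 6, 13, 20, 27; the last is September 27.
1 April 2021 is a Thursday, so Saturdays fall on 3, 10, 17, 24; the last is April 24.
22 April 2021 falls between 27 September 2020 and 24 April 2021, so daylight saving is in effect and Wynir Prefecture is at UTC+11:00.
04:45 Wynir Prefecture − 11h = 17:45 UTC (rolling into the previous day, 21 April 2021).
1 March 2021 is a Monday, so the first Sunday is March 7 and the second is March 14.
1 September 2021 is a Wednesday, so the first Sunday is September 5 and the second is September 12.
At the standard offset (UTC+01:30), 17:45 UTC + 1h30m = 19:15 Mirove Coast standard time.
The standard-time date in Mirove Coast, 21 April 2021, falls between 14 March and 12 September, so daylight saving is in effect and Mirove Coast is at UTC+02:30.
17:45 UTC + 2h30m = 20:15 Mirove Coast.

20:15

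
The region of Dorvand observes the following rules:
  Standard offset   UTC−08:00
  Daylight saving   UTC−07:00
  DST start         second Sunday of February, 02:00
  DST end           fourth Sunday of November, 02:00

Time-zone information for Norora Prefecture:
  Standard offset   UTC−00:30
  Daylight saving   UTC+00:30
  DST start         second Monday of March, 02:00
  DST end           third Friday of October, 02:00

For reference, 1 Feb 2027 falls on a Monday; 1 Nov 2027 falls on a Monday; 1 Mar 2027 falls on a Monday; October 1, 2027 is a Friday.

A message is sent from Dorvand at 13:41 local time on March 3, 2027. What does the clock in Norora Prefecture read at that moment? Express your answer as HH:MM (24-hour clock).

20:11

1 February 2027 is a Monday, so the first Sunday is February 7 and the second is February 14.
1 November 2027 is a Monday, so the first Sunday is November 7 and the fourth is November 28.
March 3, 2027 falls between 14 February and 28 November, so daylight saving is in effect and Dorvand is at UTC−07:00.
13:41 Dorvand + 7h = 20:41 UTC.
1 March 2027 is a Monday, so the first Monday is March 1 and the second is March 8.
1 October 2027 is a Friday, so the first Friday is October 1 and the third is October 15.
At the standard offset (UTC−00:30), 20:41 UTC − 0h30m = 20:11 Norora Prefecture standard time.
The standard-time date in Norora Prefecture, March 3, 2027, does not fall between 8 March and 15 October, so daylight saving is not in effect and Norora Prefecture is at UTC−00:30.
20:41 UTC − 0h30m = 20:11 Norora Prefecture.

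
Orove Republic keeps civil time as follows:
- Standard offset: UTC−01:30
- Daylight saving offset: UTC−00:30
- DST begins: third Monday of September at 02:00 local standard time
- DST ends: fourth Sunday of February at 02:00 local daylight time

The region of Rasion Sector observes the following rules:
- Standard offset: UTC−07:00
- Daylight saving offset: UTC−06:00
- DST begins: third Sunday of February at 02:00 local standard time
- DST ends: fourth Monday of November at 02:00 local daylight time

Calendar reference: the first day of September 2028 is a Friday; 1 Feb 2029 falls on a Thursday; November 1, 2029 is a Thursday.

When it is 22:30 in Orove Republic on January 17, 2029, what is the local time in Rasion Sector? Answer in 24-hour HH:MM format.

16:00

1 September 2028 is a Friday, so the first Monday is September 4 and the third is September 18.
1 February 2029 is a Thursday, so the first Sunday is February 4 and the fourth is February 25.
January 17, 2029 falls between 18 September 2028 and 25 February 2029, so daylight saving is in effect and Orove Republic is at UTC−00:30.
22:30 Orove Republic + 0h30m = 23:00 UTC.
1 February 2029 is a Thursday, so the first Sunday is February 4 and the third is February 18.
1 November 2029 is a Thursday, so the first Monday is November 5 and the fourth is November 26.
At the standard offset (UTC−07:00), 23:00 UTC − 7h = 16:00 Rasion Sector standard time.
The standard-time date in Rasion Sector, January 17, 2029, is outside the daylight-saving period (18 February – 26 November), so Rasion Sector is on standard time, UTC−07:00.
23:00 UTC − 7h = 16:00 Rasion Sector.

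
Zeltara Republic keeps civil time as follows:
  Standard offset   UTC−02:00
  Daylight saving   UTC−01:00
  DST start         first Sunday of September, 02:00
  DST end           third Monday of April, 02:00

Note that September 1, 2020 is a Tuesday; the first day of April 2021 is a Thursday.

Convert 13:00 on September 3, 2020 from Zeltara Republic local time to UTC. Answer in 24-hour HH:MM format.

15:00

1 September 2020 is a Tuesday, so the first Sunday is September 6.
1 April 2021 is a Thursday, so the first Monday is April 5 and the third is April 19.
Daylight saving runs 6 September 2020 – 19 April 2021; September 3, 2020 is outside that window, so Zeltara Republic is on standard time at UTC−02:00.
13:00 local + 2h = 15:00 UTC.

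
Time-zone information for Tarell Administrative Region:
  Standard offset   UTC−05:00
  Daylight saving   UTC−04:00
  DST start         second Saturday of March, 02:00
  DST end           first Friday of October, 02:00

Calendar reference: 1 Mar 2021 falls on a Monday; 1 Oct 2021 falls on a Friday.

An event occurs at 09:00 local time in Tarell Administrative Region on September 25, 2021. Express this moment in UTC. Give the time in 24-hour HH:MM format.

13:00

1 March 2021 is a Monday, so the first Saturday is March 6 and the second is March 13.
1 October 2021 is a Friday, so the first Friday is October 1.
September 25, 2021 lies within the daylight-saving period (13 March – 1 October), so Tarell Administrative Region is on daylight time, UTC−04:00.
09:00 local + 4h = 13:00 UTC.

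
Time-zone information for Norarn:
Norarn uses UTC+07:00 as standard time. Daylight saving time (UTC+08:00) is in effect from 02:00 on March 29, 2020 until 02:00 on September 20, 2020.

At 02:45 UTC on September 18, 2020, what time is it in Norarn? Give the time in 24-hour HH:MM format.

At the standard offset (UTC+07:00), 02:45 UTC + 7h = 09:45 Norarn standard time.
Daylight saving runs 29 March – 20 September; the standard-time date in Norarn, September 18, 2020, is inside that window, so Norarn is at UTC+08:00.
02:45 UTC + 8h = 10:45 local.

10:45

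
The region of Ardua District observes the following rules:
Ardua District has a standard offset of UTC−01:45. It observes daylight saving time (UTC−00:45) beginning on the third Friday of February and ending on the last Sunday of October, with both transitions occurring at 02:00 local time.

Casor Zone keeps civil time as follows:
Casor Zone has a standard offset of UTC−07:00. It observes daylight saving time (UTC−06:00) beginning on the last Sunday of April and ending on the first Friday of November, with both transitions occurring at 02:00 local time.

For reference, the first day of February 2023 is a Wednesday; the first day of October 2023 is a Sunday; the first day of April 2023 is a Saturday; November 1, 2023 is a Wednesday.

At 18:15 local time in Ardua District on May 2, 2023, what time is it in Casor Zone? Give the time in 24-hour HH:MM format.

1 February 2023 is a Wednesday, so the first Friday is February 3 and the third is February 17.
1 October 2023 is a Sunday, so Sundays fall on 1, 8, 15, 22, 29; the last is October 29.
May 2, 2023 falls between 17 February and 29 October, so daylight saving is in effect and Ardua District is at UTC−00:45.
18:15 Ardua District + 0h45m = 19:00 UTC.
1 April 2023 is a Saturday, so Sundays fall on 2, 9, 16, 23, 30; the last is April 30.
1 November 2023 is a Wednesday, so the first Friday is November 3.
At the standard offset (UTC−07:00), 19:00 UTC − 7h = 12:00 Casor Zone standard time.
Daylight saving runs 30 April – 3 November; the standard-time date in Casor Zone, May 2, 2023, is inside that window, so Casor Zone is at UTC−06:00.
19:00 UTC − 6h = 13:00 Casor Zone.

13:00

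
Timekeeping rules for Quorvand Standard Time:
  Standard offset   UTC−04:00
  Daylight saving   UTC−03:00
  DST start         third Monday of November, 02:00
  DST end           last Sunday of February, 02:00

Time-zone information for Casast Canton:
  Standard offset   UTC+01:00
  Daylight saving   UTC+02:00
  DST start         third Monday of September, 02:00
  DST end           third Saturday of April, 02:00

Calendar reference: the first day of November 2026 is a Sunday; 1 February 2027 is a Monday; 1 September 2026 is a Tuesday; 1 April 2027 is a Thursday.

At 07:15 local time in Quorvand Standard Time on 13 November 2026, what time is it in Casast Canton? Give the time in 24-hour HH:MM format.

1 November 2026 is a Sunday, so the first Monday is November 2 and the third is November 16.
1 February 2027 is a Monday, so Sundays fall on 7, 14, 21, 28; the last is February 28.
13 November 2026 is outside the daylight-saving period (16 November 2026 – 28 February 2027), so Quorvand Standard Time is on standard time, UTC−04:00.
07:15 Quorvand Standard Time + 4h = 11:15 UTC.
1 September 2026 is a Tuesday, so the first Monday is September 7 and the third is September 21.
1 April 2027 is a Thursday, so the first Saturday is April 3 and the third is April 17.
At the standard offset (UTC+01:00), 11:15 UTC + 1h = 12:15 Casast Canton standard time.
Daylight saving runs 21 September 2026 – 17 April 2027; the standard-time date in Casast Canton, 13 November 2026, is inside that window, so Casast Canton is at UTC+02:00.
11:15 UTC + 2h = 13:15 Casast Canton.

13:15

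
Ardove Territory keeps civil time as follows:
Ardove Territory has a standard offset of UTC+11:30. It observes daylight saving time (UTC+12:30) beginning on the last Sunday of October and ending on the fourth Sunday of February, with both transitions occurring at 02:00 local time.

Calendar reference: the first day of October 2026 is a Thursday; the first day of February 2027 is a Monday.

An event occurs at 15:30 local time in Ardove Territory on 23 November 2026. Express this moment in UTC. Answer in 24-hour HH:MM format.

03:00

1 October 2026 is a Thursday, so Sundays fall on 4, 11, 18, 25; the last is October 25.
1 February 2027 is a Monday, so the first Sunday is February 7 and the fourth is February 28.
23 November 2026 falls between 25 October 2026 and 28 February 2027, so daylight saving is in effect and Ardove Territory is at UTC+12:30.
15:30 local − 12h30m = 03:00 UTC.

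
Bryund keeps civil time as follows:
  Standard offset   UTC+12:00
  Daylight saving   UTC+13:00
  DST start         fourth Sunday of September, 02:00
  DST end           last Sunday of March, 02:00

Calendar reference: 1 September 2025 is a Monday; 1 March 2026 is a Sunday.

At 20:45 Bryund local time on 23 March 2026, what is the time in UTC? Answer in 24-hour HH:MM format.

1 September 2025 is a Monday, so the first Sunday is September 7 and the fourth is September 28.
1 March 2026 is a Sunday, so Sundays fall on 1, 8, 15, 22, 29; the last is March 29.
Daylight saving runs 28 September 2025 – 29 March 2026; 23 March 2026 is inside that window, so Bryund is at UTC+13:00.
20:45 local − 13h = 07:45 UTC.

07:45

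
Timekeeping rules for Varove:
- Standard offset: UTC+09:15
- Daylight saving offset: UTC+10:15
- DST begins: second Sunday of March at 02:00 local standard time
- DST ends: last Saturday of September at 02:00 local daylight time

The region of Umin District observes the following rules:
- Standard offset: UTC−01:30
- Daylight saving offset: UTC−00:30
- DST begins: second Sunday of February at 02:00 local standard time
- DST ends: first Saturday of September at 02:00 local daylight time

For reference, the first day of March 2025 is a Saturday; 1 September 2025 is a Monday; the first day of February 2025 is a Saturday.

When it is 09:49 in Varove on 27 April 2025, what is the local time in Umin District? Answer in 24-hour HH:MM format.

1 March 2025 is a Saturday, so the first Sunday is March 2 and the second is March 9.
1 September 2025 is a Monday, so Saturdays fall on 6, 13, 20, 27; the last is September 27.
27 April 2025 lies within the daylight-saving period (9 March – 27 September), so Varove is on daylight time, UTC+10:15.
09:49 Varove − 10h15m = 23:34 UTC (rolling into the previous day, 26 April 2025).
1 February 2025 is a Saturday, so the first Sunday is February 2 and the second is February 9.
1 September 2025 is a Monday, so the first Saturday is September 6.
At the standard offset (UTC−01:30), 23:34 UTC − 1h30m = 22:04 Umin District standard time.
Daylight saving runs 9 February – 6 September; the standard-time date in Umin District, 26 April 2025, is inside that window, so Umin District is at UTC−00:30.
23:34 UTC − 0h30m = 23:04 Umin District.

23:04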